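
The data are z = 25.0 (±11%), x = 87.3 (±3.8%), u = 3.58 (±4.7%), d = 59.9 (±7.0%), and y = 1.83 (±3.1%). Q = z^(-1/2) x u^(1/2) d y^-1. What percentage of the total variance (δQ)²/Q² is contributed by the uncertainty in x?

13.3%

(δQ/Q)² = (−½·δz/z)² + (1·δx/x)² + (½·δu/u)² + (1·δd/d)² + (-1·δy/y)²
  z term: (-0.5×0.110)² = 0.00302
  x term: (1×0.0380)² = 0.00144
  u term: (0.5×0.0470)² = 0.000552
  d term: (1×0.0700)² = 0.00490
  y term: (-1×0.0310)² = 0.000961
Total = 0.0109. Share from x = 0.00144/0.0109 = 0.133.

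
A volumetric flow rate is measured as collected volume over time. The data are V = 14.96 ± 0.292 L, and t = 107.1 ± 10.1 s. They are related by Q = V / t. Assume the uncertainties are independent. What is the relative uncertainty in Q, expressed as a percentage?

Q is a product of powers, so relative uncertainties combine in quadrature:
  (1·δV/V)² = (1×0.0195)² = 0.000381;  (-1·δt/t)² = (-1×0.0943)² = 0.00889
δQ/Q = √(0.00927) = 0.0963

9.63%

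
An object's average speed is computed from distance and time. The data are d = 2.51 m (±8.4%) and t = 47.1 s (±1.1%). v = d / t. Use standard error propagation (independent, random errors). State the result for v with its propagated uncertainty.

Since v is a product/quotient, work with relative uncertainties:
  (1·δd/d)² = (1×0.0840)² = 0.00706;  (-1·δt/t)² = (-1×0.0110)² = 0.000121
δv/v = √(0.00718) = 0.0847
v = 0.0533 m/s, so δv = 0.0847 × 0.0533 = 0.00451 m/s.

0.0533 ± 0.00451 m/s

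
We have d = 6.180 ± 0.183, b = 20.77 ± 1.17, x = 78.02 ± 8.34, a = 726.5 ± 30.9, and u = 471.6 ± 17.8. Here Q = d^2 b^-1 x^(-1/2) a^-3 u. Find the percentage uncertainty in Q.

16.5%

Since Q is a product/quotient, work with relative uncertainties:
  (2·δd/d)² = (2×0.0296)² = 0.00351;  (-1·δb/b)² = (-1×0.0563)² = 0.00317;  (−½·δx/x)² = (-0.5×0.107)² = 0.00286;  (-3·δa/a)² = (-3×0.0425)² = 0.0163;  (1·δu/u)² = (1×0.0377)² = 0.00142
δQ/Q = √(0.0272) = 0.165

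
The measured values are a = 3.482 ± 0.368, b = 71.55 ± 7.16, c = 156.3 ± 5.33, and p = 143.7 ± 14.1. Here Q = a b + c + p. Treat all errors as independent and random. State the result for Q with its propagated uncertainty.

549.1 ± 39.3

Let w = a·b = 249.1. δw/w = √((1·δa/a)² + (1·δb/b)²) = √(0.0112 + 0.0100) = 0.146, so δw = 36.3.
Q = w + c + p: δQ = √(δw² + δc² + δp²) = √(1310 + 28.4 + 199) = 39.3
Q = 549.1.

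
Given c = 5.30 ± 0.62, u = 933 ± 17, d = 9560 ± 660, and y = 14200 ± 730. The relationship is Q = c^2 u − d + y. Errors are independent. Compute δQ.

6230

Let p = c^2·u = 26200. δp/p = √((2·δc/c)² + (1·δu/u)²) = √(0.0547 + 0.000332) = 0.235, so δp = 6150.
Q = p − d + y: δQ = √(δp² + δd² + δy²) = √(3.78e+07 + 4.36e+05 + 5.33e+05) = 6230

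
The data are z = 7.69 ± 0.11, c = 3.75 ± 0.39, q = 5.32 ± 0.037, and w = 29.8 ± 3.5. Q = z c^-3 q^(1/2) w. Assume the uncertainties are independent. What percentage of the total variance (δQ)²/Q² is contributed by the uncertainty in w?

12.4%

(δQ/Q)² = (1·δz/z)² + (-3·δc/c)² + (½·δq/q)² + (1·δw/w)²
  z term: (1×0.0143)² = 0.000205
  c term: (-3×0.104)² = 0.0973
  q term: (0.5×0.00695)² = 1.21e-05
  w term: (1×0.117)² = 0.0138
Total = 0.111. Share from w = 0.0138/0.111 = 0.124.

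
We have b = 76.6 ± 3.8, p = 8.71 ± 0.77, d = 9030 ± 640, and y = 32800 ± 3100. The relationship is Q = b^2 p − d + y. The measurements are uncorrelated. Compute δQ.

7490

Let w = b^2·p = 51100. δw/w = √((2·δb/b)² + (1·δp/p)²) = √(0.00984 + 0.00782) = 0.133, so δw = 6790.
Q = w − d + y: δQ = √(δw² + δd² + δy²) = √(4.61e+07 + 4.1e+05 + 9.61e+06) = 7490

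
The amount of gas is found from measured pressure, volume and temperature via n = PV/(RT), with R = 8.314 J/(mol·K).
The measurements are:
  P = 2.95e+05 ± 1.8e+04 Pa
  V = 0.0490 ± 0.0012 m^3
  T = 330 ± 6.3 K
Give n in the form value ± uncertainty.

5.27 ± 0.361 mol

n is a product of powers, so relative uncertainties combine in quadrature:
  (1·δP/P)² = (1×0.0610)² = 0.00372;  (1·δV/V)² = (1×0.0245)² = 0.000600;  (-1·δT/T)² = (-1×0.0191)² = 0.000364
δn/n = √(0.00469) = 0.0685
n = 5.27 mol, so δn = 0.0685 × 5.27 = 0.361 mol.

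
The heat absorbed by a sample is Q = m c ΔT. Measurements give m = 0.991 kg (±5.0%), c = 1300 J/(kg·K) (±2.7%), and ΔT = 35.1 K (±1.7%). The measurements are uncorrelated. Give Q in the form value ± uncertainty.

Each factor contributes (exponent × relative error)² to (δQ/Q)²:
  (1·δm/m)² = (1×0.0500)² = 0.00250;  (1·δc/c)² = (1×0.0270)² = 0.000729;  (1·δΔT/ΔT)² = (1×0.0170)² = 0.000289
δQ/Q = √(0.00352) = 0.0593
Q = 45200 J, so δQ = 0.0593 × 45200 = 2680 J.

45200 ± 2680 J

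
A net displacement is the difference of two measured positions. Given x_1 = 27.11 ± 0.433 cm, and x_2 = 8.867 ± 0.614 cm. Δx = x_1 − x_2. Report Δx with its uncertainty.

18.24 ± 0.751 cm

Sums and differences: (δΔx)² = Σ (cᵢ δxᵢ)².
  (δx_1)² = 0.187;  (δx_2)² = 0.377
δΔx = √(0.564) = 0.751 cm
Δx = 18.24 cm.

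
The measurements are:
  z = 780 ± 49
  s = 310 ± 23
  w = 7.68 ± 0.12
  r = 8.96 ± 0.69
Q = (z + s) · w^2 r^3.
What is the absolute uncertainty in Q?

Let u = z + s = 1090. δu = √(δz² + δs²) = √(2400 + 529) = 54.1, so δu/u = 0.0497.
Q is then a monomial in u, w, r:
δQ/Q = √((δu/u)² + (2·δw/w)² + (3·δr/r)²) = √(0.00247 + 0.000977 + 0.0534) = 0.238
Q = 4.62e+07, so δQ = 0.238 × 4.62e+07 = 1.1e+07.

1.1e+07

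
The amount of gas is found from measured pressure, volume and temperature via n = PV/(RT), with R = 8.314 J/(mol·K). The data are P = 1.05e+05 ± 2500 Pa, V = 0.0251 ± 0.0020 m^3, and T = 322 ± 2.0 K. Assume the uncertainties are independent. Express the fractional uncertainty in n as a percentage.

Each factor contributes (exponent × relative error)² to (δn/n)²:
  (1·δP/P)² = (1×0.0238)² = 0.000567;  (1·δV/V)² = (1×0.0797)² = 0.00635;  (-1·δT/T)² = (-1×0.00621)² = 3.86e-05
δn/n = √(0.00695) = 0.0834

8.34%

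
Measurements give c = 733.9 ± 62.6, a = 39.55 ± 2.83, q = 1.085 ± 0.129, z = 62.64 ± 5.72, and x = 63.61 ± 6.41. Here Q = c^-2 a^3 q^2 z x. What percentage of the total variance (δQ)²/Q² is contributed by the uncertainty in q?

(δQ/Q)² = (-2·δc/c)² + (3·δa/a)² + (2·δq/q)² + (1·δz/z)² + (1·δx/x)²
  c term: (-2×0.0853)² = 0.0291
  a term: (3×0.0716)² = 0.0461
  q term: (2×0.119)² = 0.0565
  z term: (1×0.0913)² = 0.00834
  x term: (1×0.101)² = 0.0102
Total = 0.150. Share from q = 0.0565/0.150 = 0.376.

37.6%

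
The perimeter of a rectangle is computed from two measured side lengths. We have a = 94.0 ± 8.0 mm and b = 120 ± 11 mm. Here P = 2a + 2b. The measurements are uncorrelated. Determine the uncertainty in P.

Each term contributes (cᵢ δxᵢ)² to (δP)²:
  (2·δa)² = 256;  (2·δb)² = 484
δP = √(740) = 27.2 mm

27.2 mm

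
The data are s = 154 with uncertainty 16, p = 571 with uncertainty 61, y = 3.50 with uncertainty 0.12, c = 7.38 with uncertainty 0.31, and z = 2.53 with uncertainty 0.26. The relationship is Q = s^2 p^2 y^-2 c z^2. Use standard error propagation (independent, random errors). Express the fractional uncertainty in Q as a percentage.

For a monomial Q ∝ s^2, p^2, y^-2, c, z^2, fractional errors add in quadrature:
  (2·δs/s)² = (2×0.104)² = 0.0432;  (2·δp/p)² = (2×0.107)² = 0.0457;  (-2·δy/y)² = (-2×0.0343)² = 0.00470;  (1·δc/c)² = (1×0.0420)² = 0.00176;  (2·δz/z)² = (2×0.103)² = 0.0422
δQ/Q = √(0.138) = 0.371

37.1%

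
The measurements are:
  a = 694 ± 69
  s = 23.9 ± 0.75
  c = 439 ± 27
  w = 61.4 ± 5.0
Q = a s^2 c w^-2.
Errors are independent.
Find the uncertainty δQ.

9700

Since Q is a product/quotient, work with relative uncertainties:
  (1·δa/a)² = (1×0.0994)² = 0.00989;  (2·δs/s)² = (2×0.0314)² = 0.00394;  (1·δc/c)² = (1×0.0615)² = 0.00378;  (-2·δw/w)² = (-2×0.0814)² = 0.0265
δQ/Q = √(0.0441) = 0.210
Q = 46200, so δQ = 0.210 × 46200 = 9700.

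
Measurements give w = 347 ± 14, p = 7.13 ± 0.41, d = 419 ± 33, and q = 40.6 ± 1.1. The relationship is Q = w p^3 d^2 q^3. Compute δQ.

Q is a product of powers, so relative uncertainties combine in quadrature:
  (1·δw/w)² = (1×0.0403)² = 0.00163;  (3·δp/p)² = (3×0.0575)² = 0.0298;  (2·δd/d)² = (2×0.0788)² = 0.0248;  (3·δq/q)² = (3×0.0271)² = 0.00661
δQ/Q = √(0.0628) = 0.251
Q = 1.48e+15, so δQ = 0.251 × 1.48e+15 = 3.7e+14.

3.7e+14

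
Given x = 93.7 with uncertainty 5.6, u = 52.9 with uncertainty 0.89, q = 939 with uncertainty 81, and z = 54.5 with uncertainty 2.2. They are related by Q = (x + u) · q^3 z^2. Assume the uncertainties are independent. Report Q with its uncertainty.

Let w = x + u = 147. δw = √(δx² + δu²) = √(31.4 + 0.792) = 5.67, so δw/w = 0.0387.
Q is then a monomial in w, q, z:
δQ/Q = √((δw/w)² + (3·δq/q)² + (2·δz/z)²) = √(0.00150 + 0.0670 + 0.00652) = 0.274
Q = 3.61e+14, so δQ = 0.274 × 3.61e+14 = 9.87e+13.

(3.61 ± 0.987) × 10^14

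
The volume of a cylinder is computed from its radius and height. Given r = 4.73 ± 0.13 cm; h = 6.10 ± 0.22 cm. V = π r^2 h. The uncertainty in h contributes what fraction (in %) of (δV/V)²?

(δV/V)² = (2·δr/r)² + (1·δh/h)²
  r term: (2×0.0275)² = 0.00302
  h term: (1×0.0361)² = 0.00130
Total = 0.00432. Share from h = 0.00130/0.00432 = 0.301.

30.1%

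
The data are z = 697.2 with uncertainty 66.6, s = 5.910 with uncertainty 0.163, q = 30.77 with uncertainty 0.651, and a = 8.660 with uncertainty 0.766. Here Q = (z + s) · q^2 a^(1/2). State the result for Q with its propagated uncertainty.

(1.959 ± 0.221) × 10^6

Let u = z + s = 703.1. δu = √(δz² + δs²) = √(4440 + 0.0266) = 66.6, so δu/u = 0.0947.
Q is then a monomial in u, q, a:
δQ/Q = √((δu/u)² + (2·δq/q)² + (½·δa/a)²) = √(0.00897 + 0.00179 + 0.00196) = 0.113
Q = 1.959e+06, so δQ = 0.113 × 1.959e+06 = 2.21e+05.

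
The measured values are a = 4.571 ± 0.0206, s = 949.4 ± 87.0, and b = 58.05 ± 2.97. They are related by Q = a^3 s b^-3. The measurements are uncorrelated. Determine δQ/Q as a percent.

Relative error in a monomial: (δQ/Q)² = Σ (nᵢ · δxᵢ/xᵢ)².
  (3·δa/a)² = (3×0.00451)² = 0.000183;  (1·δs/s)² = (1×0.0916)² = 0.00840;  (-3·δb/b)² = (-3×0.0512)² = 0.0236
δQ/Q = √(0.0321) = 0.179

17.9%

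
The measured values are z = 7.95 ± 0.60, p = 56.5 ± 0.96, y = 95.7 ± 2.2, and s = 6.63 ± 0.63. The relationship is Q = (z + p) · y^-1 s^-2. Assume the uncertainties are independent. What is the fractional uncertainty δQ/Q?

Let u = z + p = 64.5. δu = √(δz² + δp²) = √(0.360 + 0.922) = 1.13, so δu/u = 0.0176.
Q is then a monomial in u, y, s:
δQ/Q = √((δu/u)² + (-1·δy/y)² + (-2·δs/s)²) = √(0.000309 + 0.000528 + 0.0361) = 0.192

0.192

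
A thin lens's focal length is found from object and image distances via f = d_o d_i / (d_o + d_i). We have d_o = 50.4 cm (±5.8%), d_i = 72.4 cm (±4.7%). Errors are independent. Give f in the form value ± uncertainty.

29.7 ± 1.17 cm

∂f/∂d_o = (d_i/(d_o+d_i))² = 0.348;  ∂f/∂d_i = (d_o/(d_o+d_i))² = 0.168
δf = √((∂f/∂d_o · δd_o)² + (∂f/∂d_i · δd_i)²) = √(1.03 + 0.329) = 1.17 cm
f = 29.7 cm.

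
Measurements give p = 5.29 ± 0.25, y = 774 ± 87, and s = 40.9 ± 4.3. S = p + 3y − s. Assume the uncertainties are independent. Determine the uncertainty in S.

261

S is a linear combination, so absolute uncertainties add in quadrature:
  (δp)² = 0.0625;  (3·δy)² = 68100;  (δs)² = 18.5
δS = √(68100) = 261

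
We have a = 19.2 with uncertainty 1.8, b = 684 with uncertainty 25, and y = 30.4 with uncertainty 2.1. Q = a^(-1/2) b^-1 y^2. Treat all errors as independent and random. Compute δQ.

Q is a product of powers, so relative uncertainties combine in quadrature:
  (−½·δa/a)² = (-0.5×0.0938)² = 0.00220;  (-1·δb/b)² = (-1×0.0365)² = 0.00134;  (2·δy/y)² = (2×0.0691)² = 0.0191
δQ/Q = √(0.0226) = 0.150
Q = 0.308, so δQ = 0.150 × 0.308 = 0.0464.

0.0464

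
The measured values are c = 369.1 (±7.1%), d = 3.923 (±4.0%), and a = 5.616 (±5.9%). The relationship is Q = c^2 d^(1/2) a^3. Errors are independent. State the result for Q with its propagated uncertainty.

(4.779 ± 1.09) × 10^7

For a monomial Q ∝ c^2, d^(1/2), a^3, fractional errors add in quadrature:
  (2·δc/c)² = (2×0.0710)² = 0.0202;  (½·δd/d)² = (0.5×0.0400)² = 0.000400;  (3·δa/a)² = (3×0.0590)² = 0.0313
δQ/Q = √(0.0519) = 0.228
Q = 4.779e+07, so δQ = 0.228 × 4.779e+07 = 1.09e+07.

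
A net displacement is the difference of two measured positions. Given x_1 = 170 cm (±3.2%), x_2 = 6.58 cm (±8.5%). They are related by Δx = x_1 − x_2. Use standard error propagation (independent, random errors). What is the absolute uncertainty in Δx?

5.47 cm

For a sum/difference, combine absolute errors in quadrature:
  (δx_1)² = 29.6;  (δx_2)² = 0.313
δΔx = √(29.9) = 5.47 cm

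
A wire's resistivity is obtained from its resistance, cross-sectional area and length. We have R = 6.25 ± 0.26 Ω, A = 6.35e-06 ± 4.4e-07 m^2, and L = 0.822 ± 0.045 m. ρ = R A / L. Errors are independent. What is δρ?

4.71e-06 Ω·m

Relative error in a monomial: (δρ/ρ)² = Σ (nᵢ · δxᵢ/xᵢ)².
  (1·δR/R)² = (1×0.0416)² = 0.00173;  (1·δA/A)² = (1×0.0693)² = 0.00480;  (-1·δL/L)² = (-1×0.0547)² = 0.00300
δρ/ρ = √(0.00953) = 0.0976
ρ = 4.83e-05 Ω·m, so δρ = 0.0976 × 4.83e-05 = 4.71e-06 Ω·m.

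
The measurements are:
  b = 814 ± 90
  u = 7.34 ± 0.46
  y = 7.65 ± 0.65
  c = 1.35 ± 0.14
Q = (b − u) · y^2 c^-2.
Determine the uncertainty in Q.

Let w = b − u = 807. δw = √(δb² + δu²) = √(8100 + 0.212) = 90.0, so δw/w = 0.112.
Q is then a monomial in w, y, c:
δQ/Q = √((δw/w)² + (2·δy/y)² + (-2·δc/c)²) = √(0.0124 + 0.0289 + 0.0430) = 0.290
Q = 25900, so δQ = 0.290 × 25900 = 7520.

7520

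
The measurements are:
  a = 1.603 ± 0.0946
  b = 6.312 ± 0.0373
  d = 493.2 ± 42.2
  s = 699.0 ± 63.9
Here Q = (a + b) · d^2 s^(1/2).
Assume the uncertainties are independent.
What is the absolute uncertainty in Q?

9.04e+06

Let u = a + b = 7.915. δu = √(δa² + δb²) = √(0.00895 + 0.00139) = 0.102, so δu/u = 0.0128.
Q is then a monomial in u, d, s:
δQ/Q = √((δu/u)² + (2·δd/d)² + (½·δs/s)²) = √(0.000165 + 0.0293 + 0.00209) = 0.178
Q = 5.09e+07, so δQ = 0.178 × 5.09e+07 = 9.04e+06.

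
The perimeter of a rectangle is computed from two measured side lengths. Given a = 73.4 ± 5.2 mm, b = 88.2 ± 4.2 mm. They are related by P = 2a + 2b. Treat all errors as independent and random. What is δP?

13.4 mm

Absolute uncertainties add in quadrature for a linear combination:
  (2·δa)² = 108;  (2·δb)² = 70.6
δP = √(179) = 13.4 mm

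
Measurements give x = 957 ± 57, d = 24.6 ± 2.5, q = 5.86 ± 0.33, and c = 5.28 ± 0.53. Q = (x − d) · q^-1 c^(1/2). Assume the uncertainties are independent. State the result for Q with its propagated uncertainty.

366 ± 35.5

Let u = x − d = 932. δu = √(δx² + δd²) = √(3250 + 6.25) = 57.1, so δu/u = 0.0612.
Q is then a monomial in u, q, c:
δQ/Q = √((δu/u)² + (-1·δq/q)² + (½·δc/c)²) = √(0.00374 + 0.00317 + 0.00252) = 0.0971
Q = 366, so δQ = 0.0971 × 366 = 35.5.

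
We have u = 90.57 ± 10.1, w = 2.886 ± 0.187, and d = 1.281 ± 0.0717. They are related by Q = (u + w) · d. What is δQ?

14.6

Let h = u + w = 93.46. δh = √(δu² + δw²) = √(102 + 0.0350) = 10.1, so δh/h = 0.108.
Q is then a monomial in h, d:
δQ/Q = √((δh/h)² + (1·δd/d)²) = √(0.0117 + 0.00313) = 0.122
Q = 119.7, so δQ = 0.122 × 119.7 = 14.6.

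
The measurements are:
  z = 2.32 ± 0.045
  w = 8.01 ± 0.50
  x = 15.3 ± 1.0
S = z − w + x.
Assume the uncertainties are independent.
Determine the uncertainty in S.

1.12

S is a linear combination, so absolute uncertainties add in quadrature:
  (δz)² = 0.00202;  (δw)² = 0.250;  (δx)² = 1.00
δS = √(1.25) = 1.12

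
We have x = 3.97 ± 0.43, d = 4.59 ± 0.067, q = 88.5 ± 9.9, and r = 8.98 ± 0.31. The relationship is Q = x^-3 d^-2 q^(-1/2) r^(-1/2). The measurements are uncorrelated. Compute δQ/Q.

0.331

Products/powers → add relative errors in quadrature, weighted by exponent:
  (-3·δx/x)² = (-3×0.108)² = 0.106;  (-2·δd/d)² = (-2×0.0146)² = 0.000852;  (−½·δq/q)² = (-0.5×0.112)² = 0.00313;  (−½·δr/r)² = (-0.5×0.0345)² = 0.000298
δQ/Q = √(0.110) = 0.331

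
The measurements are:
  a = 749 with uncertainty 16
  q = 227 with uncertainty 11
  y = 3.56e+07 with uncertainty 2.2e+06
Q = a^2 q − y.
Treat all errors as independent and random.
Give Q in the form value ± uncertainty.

Let p = a^2·q = 1.27e+08. δp/p = √((2·δa/a)² + (1·δq/q)²) = √(0.00183 + 0.00235) = 0.0646, so δp = 8.23e+06.
Q = p − y: δQ = √(δp² + δy²) = √(6.77e+13 + 4.84e+12) = 8.52e+06
Q = 9.17e+07.

(9.17 ± 0.852) × 10^7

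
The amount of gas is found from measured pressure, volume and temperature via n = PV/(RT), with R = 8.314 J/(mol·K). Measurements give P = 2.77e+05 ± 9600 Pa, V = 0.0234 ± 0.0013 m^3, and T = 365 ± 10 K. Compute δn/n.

0.0710

Products/powers → add relative errors in quadrature, weighted by exponent:
  (1·δP/P)² = (1×0.0347)² = 0.00120;  (1·δV/V)² = (1×0.0556)² = 0.00309;  (-1·δT/T)² = (-1×0.0274)² = 0.000751
δn/n = √(0.00504) = 0.0710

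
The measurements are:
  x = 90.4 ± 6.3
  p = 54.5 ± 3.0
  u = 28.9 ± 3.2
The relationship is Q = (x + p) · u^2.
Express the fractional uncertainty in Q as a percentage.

22.7%

Let w = x + p = 145. δw = √(δx² + δp²) = √(39.7 + 9.00) = 6.98, so δw/w = 0.0482.
Q is then a monomial in w, u:
δQ/Q = √((δw/w)² + (2·δu/u)²) = √(0.00232 + 0.0490) = 0.227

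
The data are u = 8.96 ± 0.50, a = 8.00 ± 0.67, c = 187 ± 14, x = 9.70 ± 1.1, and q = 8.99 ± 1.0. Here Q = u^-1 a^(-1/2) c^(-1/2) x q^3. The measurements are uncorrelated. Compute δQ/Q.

0.361

Since Q is a product/quotient, work with relative uncertainties:
  (-1·δu/u)² = (-1×0.0558)² = 0.00311;  (−½·δa/a)² = (-0.5×0.0838)² = 0.00175;  (−½·δc/c)² = (-0.5×0.0749)² = 0.00140;  (1·δx/x)² = (1×0.113)² = 0.0129;  (3·δq/q)² = (3×0.111)² = 0.111
δQ/Q = √(0.130) = 0.361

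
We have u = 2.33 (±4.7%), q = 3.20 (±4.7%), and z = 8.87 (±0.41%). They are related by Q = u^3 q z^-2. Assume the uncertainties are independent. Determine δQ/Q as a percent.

Q is a product of powers, so relative uncertainties combine in quadrature:
  (3·δu/u)² = (3×0.0470)² = 0.0199;  (1·δq/q)² = (1×0.0470)² = 0.00221;  (-2·δz/z)² = (-2×0.00410)² = 6.72e-05
δQ/Q = √(0.0222) = 0.149

14.9%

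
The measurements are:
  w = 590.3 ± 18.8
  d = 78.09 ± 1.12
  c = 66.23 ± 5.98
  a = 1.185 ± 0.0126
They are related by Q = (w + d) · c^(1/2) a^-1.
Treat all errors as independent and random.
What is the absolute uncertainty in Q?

249

Let u = w + d = 668.4. δu = √(δw² + δd²) = √(353 + 1.25) = 18.8, so δu/u = 0.0282.
Q is then a monomial in u, c, a:
δQ/Q = √((δu/u)² + (½·δc/c)² + (-1·δa/a)²) = √(0.000794 + 0.00204 + 0.000113) = 0.0543
Q = 4590, so δQ = 0.0543 × 4590 = 249.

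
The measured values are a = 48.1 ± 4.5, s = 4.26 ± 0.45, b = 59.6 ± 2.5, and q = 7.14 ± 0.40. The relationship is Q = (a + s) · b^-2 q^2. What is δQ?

Let u = a + s = 52.4. δu = √(δa² + δs²) = √(20.2 + 0.203) = 4.52, so δu/u = 0.0864.
Q is then a monomial in u, b, q:
δQ/Q = √((δu/u)² + (-2·δb/b)² + (2·δq/q)²) = √(0.00746 + 0.00704 + 0.0126) = 0.164
Q = 0.751, so δQ = 0.164 × 0.751 = 0.124.

0.124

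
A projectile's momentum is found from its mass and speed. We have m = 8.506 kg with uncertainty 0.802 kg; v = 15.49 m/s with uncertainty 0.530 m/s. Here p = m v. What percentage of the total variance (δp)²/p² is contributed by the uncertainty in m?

88.4%

(δp/p)² = (1·δm/m)² + (1·δv/v)²
  m term: (1×0.0943)² = 0.00889
  v term: (1×0.0342)² = 0.00117
Total = 0.0101. Share from m = 0.00889/0.0101 = 0.884.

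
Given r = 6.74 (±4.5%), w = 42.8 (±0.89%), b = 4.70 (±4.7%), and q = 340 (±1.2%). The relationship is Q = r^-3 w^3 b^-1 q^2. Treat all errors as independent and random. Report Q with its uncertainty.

(6.30 ± 0.928) × 10^6

Each factor contributes (exponent × relative error)² to (δQ/Q)²:
  (-3·δr/r)² = (-3×0.0450)² = 0.0182;  (3·δw/w)² = (3×0.00890)² = 0.000713;  (-1·δb/b)² = (-1×0.0470)² = 0.00221;  (2·δq/q)² = (2×0.0120)² = 0.000576
δQ/Q = √(0.0217) = 0.147
Q = 6.3e+06, so δQ = 0.147 × 6.3e+06 = 9.28e+05.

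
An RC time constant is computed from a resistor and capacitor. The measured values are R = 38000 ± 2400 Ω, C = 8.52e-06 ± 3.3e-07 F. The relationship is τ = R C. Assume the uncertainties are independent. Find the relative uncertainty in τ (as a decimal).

0.0741

Relative error in a monomial: (δτ/τ)² = Σ (nᵢ · δxᵢ/xᵢ)².
  (1·δR/R)² = (1×0.0632)² = 0.00399;  (1·δC/C)² = (1×0.0387)² = 0.00150
δτ/τ = √(0.00549) = 0.0741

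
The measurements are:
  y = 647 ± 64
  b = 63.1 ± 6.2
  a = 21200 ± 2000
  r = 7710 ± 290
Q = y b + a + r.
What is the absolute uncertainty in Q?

6040

Let p = y·b = 40800. δp/p = √((1·δy/y)² + (1·δb/b)²) = √(0.00978 + 0.00965) = 0.139, so δp = 5690.
Q = p + a + r: δQ = √(δp² + δa² + δr²) = √(3.24e+07 + 4e+06 + 84100) = 6040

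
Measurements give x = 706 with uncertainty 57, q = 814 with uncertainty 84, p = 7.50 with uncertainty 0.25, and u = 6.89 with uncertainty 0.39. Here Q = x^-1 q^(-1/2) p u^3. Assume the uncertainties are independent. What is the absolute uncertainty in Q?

Q is a product of powers, so relative uncertainties combine in quadrature:
  (-1·δx/x)² = (-1×0.0807)² = 0.00652;  (−½·δq/q)² = (-0.5×0.103)² = 0.00266;  (1·δp/p)² = (1×0.0333)² = 0.00111;  (3·δu/u)² = (3×0.0566)² = 0.0288
δQ/Q = √(0.0391) = 0.198
Q = 0.122, so δQ = 0.198 × 0.122 = 0.0241.

0.0241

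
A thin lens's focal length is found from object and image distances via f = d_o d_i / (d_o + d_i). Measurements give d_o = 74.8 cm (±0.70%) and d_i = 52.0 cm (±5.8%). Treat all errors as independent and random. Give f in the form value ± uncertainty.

30.7 ± 1.05 cm

∂f/∂d_o = (d_i/(d_o+d_i))² = 0.168;  ∂f/∂d_i = (d_o/(d_o+d_i))² = 0.348
δf = √((∂f/∂d_o · δd_o)² + (∂f/∂d_i · δd_i)²) = √(0.00775 + 1.10) = 1.05 cm
f = 30.7 cm.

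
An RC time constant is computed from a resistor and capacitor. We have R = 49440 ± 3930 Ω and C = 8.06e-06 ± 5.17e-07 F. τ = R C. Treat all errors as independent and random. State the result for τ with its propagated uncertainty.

0.3985 ± 0.0407 s

Relative error in a monomial: (δτ/τ)² = Σ (nᵢ · δxᵢ/xᵢ)².
  (1·δR/R)² = (1×0.0795)² = 0.00632;  (1·δC/C)² = (1×0.0641)² = 0.00411
δτ/τ = √(0.0104) = 0.102
τ = 0.3985 s, so δτ = 0.102 × 0.3985 = 0.0407 s.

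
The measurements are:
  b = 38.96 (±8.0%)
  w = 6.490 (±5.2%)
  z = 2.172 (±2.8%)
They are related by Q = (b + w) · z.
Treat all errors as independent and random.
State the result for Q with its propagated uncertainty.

98.72 ± 7.35

Let u = b + w = 45.45. δu = √(δb² + δw²) = √(9.71 + 0.114) = 3.14, so δu/u = 0.0690.
Q is then a monomial in u, z:
δQ/Q = √((δu/u)² + (1·δz/z)²) = √(0.00476 + 0.000784) = 0.0744
Q = 98.72, so δQ = 0.0744 × 98.72 = 7.35.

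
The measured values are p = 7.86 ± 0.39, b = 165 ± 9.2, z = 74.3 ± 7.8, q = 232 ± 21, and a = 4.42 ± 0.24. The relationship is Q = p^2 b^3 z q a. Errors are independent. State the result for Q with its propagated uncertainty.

(2.11 ± 0.518) × 10^13

Q is a product of powers, so relative uncertainties combine in quadrature:
  (2·δp/p)² = (2×0.0496)² = 0.00985;  (3·δb/b)² = (3×0.0558)² = 0.0280;  (1·δz/z)² = (1×0.105)² = 0.0110;  (1·δq/q)² = (1×0.0905)² = 0.00819;  (1·δa/a)² = (1×0.0543)² = 0.00295
δQ/Q = √(0.0600) = 0.245
Q = 2.11e+13, so δQ = 0.245 × 2.11e+13 = 5.18e+12.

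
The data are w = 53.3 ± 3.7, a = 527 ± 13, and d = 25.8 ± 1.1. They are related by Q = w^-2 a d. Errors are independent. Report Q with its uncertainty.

4.79 ± 0.705

Since Q is a product/quotient, work with relative uncertainties:
  (-2·δw/w)² = (-2×0.0694)² = 0.0193;  (1·δa/a)² = (1×0.0247)² = 0.000609;  (1·δd/d)² = (1×0.0426)² = 0.00182
δQ/Q = √(0.0217) = 0.147
Q = 4.79, so δQ = 0.147 × 4.79 = 0.705.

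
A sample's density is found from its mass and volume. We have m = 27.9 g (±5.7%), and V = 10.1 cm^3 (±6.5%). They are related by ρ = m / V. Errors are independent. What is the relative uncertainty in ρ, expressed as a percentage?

8.65%

Each factor contributes (exponent × relative error)² to (δρ/ρ)²:
  (1·δm/m)² = (1×0.0570)² = 0.00325;  (-1·δV/V)² = (-1×0.0650)² = 0.00423
δρ/ρ = √(0.00747) = 0.0865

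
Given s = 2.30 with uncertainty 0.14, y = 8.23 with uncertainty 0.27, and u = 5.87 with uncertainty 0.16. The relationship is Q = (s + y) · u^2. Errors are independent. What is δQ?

Let w = s + y = 10.5. δw = √(δs² + δy²) = √(0.0196 + 0.0729) = 0.304, so δw/w = 0.0289.
Q is then a monomial in w, u:
δQ/Q = √((δw/w)² + (2·δu/u)²) = √(0.000834 + 0.00297) = 0.0617
Q = 363, so δQ = 0.0617 × 363 = 22.4.

22.4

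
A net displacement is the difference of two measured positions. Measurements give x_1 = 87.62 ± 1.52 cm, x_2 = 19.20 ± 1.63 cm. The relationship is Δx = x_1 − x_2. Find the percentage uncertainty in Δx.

3.26%

For a sum/difference, combine absolute errors in quadrature:
  (δx_1)² = 2.31;  (δx_2)² = 2.66
δΔx = √(4.97) = 2.23 cm
Δx = 68.42 cm, so δΔx/Δx = 2.23/68.42 = 0.0326.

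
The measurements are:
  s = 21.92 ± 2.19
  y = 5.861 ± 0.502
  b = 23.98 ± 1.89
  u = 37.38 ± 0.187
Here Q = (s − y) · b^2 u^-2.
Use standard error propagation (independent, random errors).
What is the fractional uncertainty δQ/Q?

0.211

Let w = s − y = 16.06. δw = √(δs² + δy²) = √(4.80 + 0.252) = 2.25, so δw/w = 0.140.
Q is then a monomial in w, b, u:
δQ/Q = √((δw/w)² + (2·δb/b)² + (-2·δu/u)²) = √(0.0196 + 0.0248 + 0.000100) = 0.211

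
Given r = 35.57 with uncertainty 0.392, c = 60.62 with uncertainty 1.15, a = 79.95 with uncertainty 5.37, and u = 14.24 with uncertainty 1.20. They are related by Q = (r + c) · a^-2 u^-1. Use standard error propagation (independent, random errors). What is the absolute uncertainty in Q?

Let w = r + c = 96.19. δw = √(δr² + δc²) = √(0.154 + 1.32) = 1.21, so δw/w = 0.0126.
Q is then a monomial in w, a, u:
δQ/Q = √((δw/w)² + (-2·δa/a)² + (-1·δu/u)²) = √(0.000160 + 0.0180 + 0.00710) = 0.159
Q = 0.001057, so δQ = 0.159 × 0.001057 = 0.000168.

0.000168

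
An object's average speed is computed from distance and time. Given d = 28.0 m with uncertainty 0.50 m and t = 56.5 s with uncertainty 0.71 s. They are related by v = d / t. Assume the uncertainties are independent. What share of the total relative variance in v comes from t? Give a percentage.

33.1%

(δv/v)² = (1·δd/d)² + (-1·δt/t)²
  d term: (1×0.0179)² = 0.000319
  t term: (-1×0.0126)² = 0.000158
Total = 0.000477. Share from t = 0.000158/0.000477 = 0.331.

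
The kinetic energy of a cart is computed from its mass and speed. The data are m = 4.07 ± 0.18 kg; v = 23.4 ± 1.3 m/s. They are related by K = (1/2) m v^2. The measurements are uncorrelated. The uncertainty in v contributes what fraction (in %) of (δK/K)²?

(δK/K)² = (1·δm/m)² + (2·δv/v)²
  m term: (1×0.0442)² = 0.00196
  v term: (2×0.0556)² = 0.0123
Total = 0.0143. Share from v = 0.0123/0.0143 = 0.863.

86.3%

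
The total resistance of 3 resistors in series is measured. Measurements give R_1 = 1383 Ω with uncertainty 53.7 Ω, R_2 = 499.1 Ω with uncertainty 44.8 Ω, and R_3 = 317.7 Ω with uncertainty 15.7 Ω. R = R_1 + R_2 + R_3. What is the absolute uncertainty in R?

Sums and differences: (δR)² = Σ (cᵢ δxᵢ)².
  (δR_1)² = 2880;  (δR_2)² = 2010;  (δR_3)² = 246
δR = √(5140) = 71.7 Ω

71.7 Ω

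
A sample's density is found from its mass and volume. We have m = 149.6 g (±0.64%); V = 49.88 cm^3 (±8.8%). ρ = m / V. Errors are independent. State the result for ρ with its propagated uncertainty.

2.999 ± 0.265 g/cm^3

ρ is a product of powers, so relative uncertainties combine in quadrature:
  (1·δm/m)² = (1×0.00640)² = 4.1e-05;  (-1·δV/V)² = (-1×0.0880)² = 0.00774
δρ/ρ = √(0.00778) = 0.0882
ρ = 2.999 g/cm^3, so δρ = 0.0882 × 2.999 = 0.265 g/cm^3.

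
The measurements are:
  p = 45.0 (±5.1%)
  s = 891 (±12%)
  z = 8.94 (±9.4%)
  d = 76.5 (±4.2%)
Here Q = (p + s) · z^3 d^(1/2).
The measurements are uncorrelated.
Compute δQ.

Let u = p + s = 936. δu = √(δp² + δs²) = √(5.27 + 11400) = 107, so δu/u = 0.114.
Q is then a monomial in u, z, d:
δQ/Q = √((δu/u)² + (3·δz/z)² + (½·δd/d)²) = √(0.0131 + 0.0795 + 0.000441) = 0.305
Q = 5.85e+06, so δQ = 0.305 × 5.85e+06 = 1.78e+06.

1.78e+06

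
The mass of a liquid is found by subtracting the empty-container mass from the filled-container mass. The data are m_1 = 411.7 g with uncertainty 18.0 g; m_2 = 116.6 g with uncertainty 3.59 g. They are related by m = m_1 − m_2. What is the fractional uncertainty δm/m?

Absolute uncertainties add in quadrature for a linear combination:
  (δm_1)² = 324;  (δm_2)² = 12.9
δm = √(337) = 18.4 g
m = 295.1 g, so δm/m = 18.4/295.1 = 0.0622.

0.0622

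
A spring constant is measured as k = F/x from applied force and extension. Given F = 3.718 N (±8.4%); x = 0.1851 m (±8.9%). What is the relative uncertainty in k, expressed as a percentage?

12.2%

Products/powers → add relative errors in quadrature, weighted by exponent:
  (1·δF/F)² = (1×0.0840)² = 0.00706;  (-1·δx/x)² = (-1×0.0890)² = 0.00792
δk/k = √(0.0150) = 0.122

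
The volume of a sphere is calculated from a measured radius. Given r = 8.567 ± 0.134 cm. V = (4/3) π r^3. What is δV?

124 cm^3

Each factor contributes (exponent × relative error)² to (δV/V)²:
  (3·δr/r)² = (3×0.0156)² = 0.00220
δV/V = √(0.00220) = 0.0469
V = 2634 cm^3, so δV = 0.0469 × 2634 = 124 cm^3.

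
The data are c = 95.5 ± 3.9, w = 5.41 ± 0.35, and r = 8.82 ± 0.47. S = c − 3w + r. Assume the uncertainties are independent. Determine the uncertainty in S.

4.07

Each term contributes (cᵢ δxᵢ)² to (δS)²:
  (δc)² = 15.2;  (3·δw)² = 1.10;  (δr)² = 0.221
δS = √(16.5) = 4.07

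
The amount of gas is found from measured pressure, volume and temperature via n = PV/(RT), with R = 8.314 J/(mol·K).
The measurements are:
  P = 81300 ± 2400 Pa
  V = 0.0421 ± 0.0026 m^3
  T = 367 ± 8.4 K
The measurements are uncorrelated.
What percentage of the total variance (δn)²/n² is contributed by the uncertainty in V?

(δn/n)² = (1·δP/P)² + (1·δV/V)² + (-1·δT/T)²
  P term: (1×0.0295)² = 0.000871
  V term: (1×0.0618)² = 0.00381
  T term: (-1×0.0229)² = 0.000524
Total = 0.00521. Share from V = 0.00381/0.00521 = 0.732.

73.2%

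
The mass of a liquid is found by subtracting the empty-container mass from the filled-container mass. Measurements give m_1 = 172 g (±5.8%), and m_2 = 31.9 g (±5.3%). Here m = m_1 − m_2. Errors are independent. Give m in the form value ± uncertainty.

140 ± 10.1 g

Sums and differences: (δm)² = Σ (cᵢ δxᵢ)².
  (δm_1)² = 99.5;  (δm_2)² = 2.86
δm = √(102) = 10.1 g
m = 140 g.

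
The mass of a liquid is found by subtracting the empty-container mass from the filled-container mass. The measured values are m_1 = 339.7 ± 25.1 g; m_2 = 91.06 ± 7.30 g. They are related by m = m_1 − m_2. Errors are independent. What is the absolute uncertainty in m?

26.1 g

For a sum/difference, combine absolute errors in quadrature:
  (δm_1)² = 630;  (δm_2)² = 53.3
δm = √(683) = 26.1 g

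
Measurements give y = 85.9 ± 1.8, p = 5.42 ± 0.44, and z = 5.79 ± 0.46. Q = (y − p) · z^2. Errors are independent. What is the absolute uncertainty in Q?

433

Let u = y − p = 80.5. δu = √(δy² + δp²) = √(3.24 + 0.194) = 1.85, so δu/u = 0.0230.
Q is then a monomial in u, z:
δQ/Q = √((δu/u)² + (2·δz/z)²) = √(0.000530 + 0.0252) = 0.161
Q = 2700, so δQ = 0.161 × 2700 = 433.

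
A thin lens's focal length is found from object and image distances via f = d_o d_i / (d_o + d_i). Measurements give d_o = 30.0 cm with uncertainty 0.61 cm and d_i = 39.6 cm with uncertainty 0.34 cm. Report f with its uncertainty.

17.1 ± 0.207 cm

∂f/∂d_o = (d_i/(d_o+d_i))² = 0.324;  ∂f/∂d_i = (d_o/(d_o+d_i))² = 0.186
δf = √((∂f/∂d_o · δd_o)² + (∂f/∂d_i · δd_i)²) = √(0.0390 + 0.00399) = 0.207 cm
f = 17.1 cm.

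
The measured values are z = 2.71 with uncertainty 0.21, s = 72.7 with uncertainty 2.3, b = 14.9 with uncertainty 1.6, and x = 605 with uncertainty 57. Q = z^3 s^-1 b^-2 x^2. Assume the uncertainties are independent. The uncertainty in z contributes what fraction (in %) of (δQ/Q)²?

(δQ/Q)² = (3·δz/z)² + (-1·δs/s)² + (-2·δb/b)² + (2·δx/x)²
  z term: (3×0.0775)² = 0.0540
  s term: (-1×0.0316)² = 0.00100
  b term: (-2×0.107)² = 0.0461
  x term: (2×0.0942)² = 0.0355
Total = 0.137. Share from z = 0.0540/0.137 = 0.395.

39.5%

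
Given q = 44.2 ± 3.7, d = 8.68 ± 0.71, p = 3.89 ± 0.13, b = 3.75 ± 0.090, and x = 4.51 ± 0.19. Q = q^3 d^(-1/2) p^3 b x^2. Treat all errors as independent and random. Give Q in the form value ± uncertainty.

(1.32 ± 0.378) × 10^8

Products/powers → add relative errors in quadrature, weighted by exponent:
  (3·δq/q)² = (3×0.0837)² = 0.0631;  (−½·δd/d)² = (-0.5×0.0818)² = 0.00167;  (3·δp/p)² = (3×0.0334)² = 0.0101;  (1·δb/b)² = (1×0.0240)² = 0.000576;  (2·δx/x)² = (2×0.0421)² = 0.00710
δQ/Q = √(0.0825) = 0.287
Q = 1.32e+08, so δQ = 0.287 × 1.32e+08 = 3.78e+07.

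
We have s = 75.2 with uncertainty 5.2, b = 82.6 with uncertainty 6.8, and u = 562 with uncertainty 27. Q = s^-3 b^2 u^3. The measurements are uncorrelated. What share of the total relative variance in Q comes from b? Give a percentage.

(δQ/Q)² = (-3·δs/s)² + (2·δb/b)² + (3·δu/u)²
  s term: (-3×0.0691)² = 0.0430
  b term: (2×0.0823)² = 0.0271
  u term: (3×0.0480)² = 0.0208
Total = 0.0909. Share from b = 0.0271/0.0909 = 0.298.

29.8%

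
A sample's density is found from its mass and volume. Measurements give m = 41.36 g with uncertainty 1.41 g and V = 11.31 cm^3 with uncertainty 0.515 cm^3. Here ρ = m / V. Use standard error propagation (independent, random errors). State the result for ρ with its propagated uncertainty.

3.657 ± 0.208 g/cm^3

Relative error in a monomial: (δρ/ρ)² = Σ (nᵢ · δxᵢ/xᵢ)².
  (1·δm/m)² = (1×0.0341)² = 0.00116;  (-1·δV/V)² = (-1×0.0455)² = 0.00207
δρ/ρ = √(0.00324) = 0.0569
ρ = 3.657 g/cm^3, so δρ = 0.0569 × 3.657 = 0.208 g/cm^3.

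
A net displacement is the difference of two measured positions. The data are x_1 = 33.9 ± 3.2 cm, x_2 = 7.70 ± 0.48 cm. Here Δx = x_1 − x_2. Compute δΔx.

Each term contributes (cᵢ δxᵢ)² to (δΔx)²:
  (δx_1)² = 10.2;  (δx_2)² = 0.230
δΔx = √(10.5) = 3.24 cm

3.24 cm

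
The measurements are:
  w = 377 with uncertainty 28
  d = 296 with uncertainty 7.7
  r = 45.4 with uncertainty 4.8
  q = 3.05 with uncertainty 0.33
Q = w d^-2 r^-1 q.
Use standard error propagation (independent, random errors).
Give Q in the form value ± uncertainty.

Since Q is a product/quotient, work with relative uncertainties:
  (1·δw/w)² = (1×0.0743)² = 0.00552;  (-2·δd/d)² = (-2×0.0260)² = 0.00271;  (-1·δr/r)² = (-1×0.106)² = 0.0112;  (1·δq/q)² = (1×0.108)² = 0.0117
δQ/Q = √(0.0311) = 0.176
Q = 0.000289, so δQ = 0.176 × 0.000289 = 5.1e-05.

(2.89 ± 0.510) × 10^-4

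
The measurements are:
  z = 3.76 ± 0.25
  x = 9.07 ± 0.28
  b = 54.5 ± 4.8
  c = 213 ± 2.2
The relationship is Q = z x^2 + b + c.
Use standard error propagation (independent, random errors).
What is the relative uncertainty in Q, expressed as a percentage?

Let p = z·x^2 = 309. δp/p = √((1·δz/z)² + (2·δx/x)²) = √(0.00442 + 0.00381) = 0.0907, so δp = 28.1.
Q = p + b + c: δQ = √(δp² + δb² + δc²) = √(788 + 23.0 + 4.84) = 28.6
Q = 577, so δQ/Q = 28.6/577 = 0.0495.

4.95%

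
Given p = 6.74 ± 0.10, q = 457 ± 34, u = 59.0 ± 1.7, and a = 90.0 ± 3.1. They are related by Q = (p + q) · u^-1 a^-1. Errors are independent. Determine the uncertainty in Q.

0.00751

Let w = p + q = 464. δw = √(δp² + δq²) = √(0.0100 + 1160) = 34.0, so δw/w = 0.0733.
Q is then a monomial in w, u, a:
δQ/Q = √((δw/w)² + (-1·δu/u)² + (-1·δa/a)²) = √(0.00538 + 0.000830 + 0.00119) = 0.0860
Q = 0.0873, so δQ = 0.0860 × 0.0873 = 0.00751.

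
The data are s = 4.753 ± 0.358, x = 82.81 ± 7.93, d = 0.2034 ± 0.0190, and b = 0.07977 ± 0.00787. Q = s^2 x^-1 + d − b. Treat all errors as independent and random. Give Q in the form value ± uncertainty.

Let p = s^2·x^-1 = 0.2728. δp/p = √((2·δs/s)² + (-1·δx/x)²) = √(0.0227 + 0.00917) = 0.179, so δp = 0.0487.
Q = p + d − b: δQ = √(δp² + δd² + δb²) = √(0.00237 + 0.000361 + 6.19e-05) = 0.0529
Q = 0.3964.

0.3964 ± 0.0529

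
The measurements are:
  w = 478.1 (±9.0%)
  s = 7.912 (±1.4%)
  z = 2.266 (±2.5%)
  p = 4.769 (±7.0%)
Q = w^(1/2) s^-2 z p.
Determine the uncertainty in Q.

For a monomial Q ∝ w^(1/2), s^-2, z, p, fractional errors add in quadrature:
  (½·δw/w)² = (0.5×0.0900)² = 0.00202;  (-2·δs/s)² = (-2×0.0140)² = 0.000784;  (1·δz/z)² = (1×0.0250)² = 0.000625;  (1·δp/p)² = (1×0.0700)² = 0.00490
δQ/Q = √(0.00833) = 0.0913
Q = 3.775, so δQ = 0.0913 × 3.775 = 0.345.

0.345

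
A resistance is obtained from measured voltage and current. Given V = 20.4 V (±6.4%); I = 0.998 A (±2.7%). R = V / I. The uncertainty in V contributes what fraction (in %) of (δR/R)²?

(δR/R)² = (1·δV/V)² + (-1·δI/I)²
  V term: (1×0.0640)² = 0.00410
  I term: (-1×0.0270)² = 0.000729
Total = 0.00483. Share from V = 0.00410/0.00483 = 0.849.

84.9%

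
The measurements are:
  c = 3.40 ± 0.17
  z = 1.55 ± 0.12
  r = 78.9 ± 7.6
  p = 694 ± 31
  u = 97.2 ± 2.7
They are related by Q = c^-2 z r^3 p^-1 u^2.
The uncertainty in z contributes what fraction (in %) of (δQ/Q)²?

(δQ/Q)² = (-2·δc/c)² + (1·δz/z)² + (3·δr/r)² + (-1·δp/p)² + (2·δu/u)²
  c term: (-2×0.0500)² = 0.0100
  z term: (1×0.0774)² = 0.00599
  r term: (3×0.0963)² = 0.0835
  p term: (-1×0.0447)² = 0.00200
  u term: (2×0.0278)² = 0.00309
Total = 0.105. Share from z = 0.00599/0.105 = 0.0573.

5.73%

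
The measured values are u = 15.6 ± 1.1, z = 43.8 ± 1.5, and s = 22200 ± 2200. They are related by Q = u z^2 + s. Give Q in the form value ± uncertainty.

52100 ± 3670

Let p = u·z^2 = 29900. δp/p = √((1·δu/u)² + (2·δz/z)²) = √(0.00497 + 0.00469) = 0.0983, so δp = 2940.
Q = p + s: δQ = √(δp² + δs²) = √(8.66e+06 + 4.84e+06) = 3670
Q = 52100.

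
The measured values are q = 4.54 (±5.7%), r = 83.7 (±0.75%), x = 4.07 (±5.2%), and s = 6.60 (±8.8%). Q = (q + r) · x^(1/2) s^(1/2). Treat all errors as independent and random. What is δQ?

23.6

Let u = q + r = 88.2. δu = √(δq² + δr²) = √(0.0670 + 0.394) = 0.679, so δu/u = 0.00769.
Q is then a monomial in u, x, s:
δQ/Q = √((δu/u)² + (½·δx/x)² + (½·δs/s)²) = √(5.92e-05 + 0.000676 + 0.00194) = 0.0517
Q = 457, so δQ = 0.0517 × 457 = 23.6.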